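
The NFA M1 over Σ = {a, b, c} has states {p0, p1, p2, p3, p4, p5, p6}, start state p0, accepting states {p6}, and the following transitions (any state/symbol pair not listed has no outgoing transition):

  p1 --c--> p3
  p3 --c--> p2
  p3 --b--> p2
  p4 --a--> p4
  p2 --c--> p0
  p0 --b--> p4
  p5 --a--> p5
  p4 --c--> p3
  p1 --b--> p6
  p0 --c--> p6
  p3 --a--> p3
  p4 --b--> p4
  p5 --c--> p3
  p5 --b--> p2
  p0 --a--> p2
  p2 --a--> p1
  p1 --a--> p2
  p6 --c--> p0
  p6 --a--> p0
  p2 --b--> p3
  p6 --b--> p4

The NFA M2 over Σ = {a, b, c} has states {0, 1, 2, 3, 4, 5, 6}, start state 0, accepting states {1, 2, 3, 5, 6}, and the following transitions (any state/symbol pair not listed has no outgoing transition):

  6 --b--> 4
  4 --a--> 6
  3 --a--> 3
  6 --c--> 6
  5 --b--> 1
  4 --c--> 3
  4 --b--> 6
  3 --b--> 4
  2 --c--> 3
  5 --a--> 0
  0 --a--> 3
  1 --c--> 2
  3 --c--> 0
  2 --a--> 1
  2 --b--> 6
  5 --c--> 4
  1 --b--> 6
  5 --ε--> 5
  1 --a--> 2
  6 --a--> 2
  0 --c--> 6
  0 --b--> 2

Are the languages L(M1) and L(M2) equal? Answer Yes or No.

The string aab is accepted by M1 but rejected by M2.
So L(M1) ≠ L(M2).

No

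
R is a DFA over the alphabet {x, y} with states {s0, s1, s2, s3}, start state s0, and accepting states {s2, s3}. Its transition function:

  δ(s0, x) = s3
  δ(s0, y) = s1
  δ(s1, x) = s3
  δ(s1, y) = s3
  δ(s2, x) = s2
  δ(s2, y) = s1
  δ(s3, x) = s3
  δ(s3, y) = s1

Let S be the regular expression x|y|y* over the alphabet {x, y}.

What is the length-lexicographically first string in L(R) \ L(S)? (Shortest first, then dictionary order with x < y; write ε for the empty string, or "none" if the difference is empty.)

The string xx is accepted by R but not by S.
No shorter string lies in the difference, and xx is the lexicographically first length-2 string in L(R) \ L(S).

xx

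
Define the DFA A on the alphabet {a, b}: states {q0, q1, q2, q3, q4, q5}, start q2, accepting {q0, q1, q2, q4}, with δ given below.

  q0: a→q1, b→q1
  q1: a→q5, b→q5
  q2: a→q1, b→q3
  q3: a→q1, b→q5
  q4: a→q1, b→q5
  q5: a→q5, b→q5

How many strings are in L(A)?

The useful subgraph on states {q1, q2, q3} is acyclic, so L(A) is finite; the longest accepting path visits 3 useful states, giving maximum string length 2.
Counting accepting paths from q2 by length: 1 of length 0, 1 of length 1, 1 of length 2. Total 3.

3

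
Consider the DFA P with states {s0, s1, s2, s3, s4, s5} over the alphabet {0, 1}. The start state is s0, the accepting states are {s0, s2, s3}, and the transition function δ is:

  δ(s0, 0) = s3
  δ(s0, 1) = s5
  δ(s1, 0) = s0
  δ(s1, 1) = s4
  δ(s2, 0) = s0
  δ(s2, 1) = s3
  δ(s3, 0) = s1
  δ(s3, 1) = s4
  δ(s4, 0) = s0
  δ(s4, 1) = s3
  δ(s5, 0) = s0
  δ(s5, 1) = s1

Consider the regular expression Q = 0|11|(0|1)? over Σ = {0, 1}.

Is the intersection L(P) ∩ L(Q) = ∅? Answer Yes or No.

The empty string ε is accepted by both P and Q.
Hence L(P) ∩ L(Q) ≠ ∅.

No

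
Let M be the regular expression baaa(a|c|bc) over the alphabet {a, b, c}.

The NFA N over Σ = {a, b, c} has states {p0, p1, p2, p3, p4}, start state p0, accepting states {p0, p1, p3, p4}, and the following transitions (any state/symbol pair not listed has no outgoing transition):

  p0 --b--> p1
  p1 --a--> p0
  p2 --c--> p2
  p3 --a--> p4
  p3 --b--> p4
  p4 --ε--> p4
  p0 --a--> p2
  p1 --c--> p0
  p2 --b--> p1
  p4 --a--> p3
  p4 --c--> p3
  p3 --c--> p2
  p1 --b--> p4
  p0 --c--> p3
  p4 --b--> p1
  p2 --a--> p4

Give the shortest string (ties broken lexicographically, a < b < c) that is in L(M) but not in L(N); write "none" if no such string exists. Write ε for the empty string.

none

Converting the expression M to a DFA (subset construction, then merging equivalent states) gives the minimal DFA with states {m0, m1, m2, m3, m4, m5, m6, m7}, start state m0, accepting states {m6} and transitions m0: a→m1, b→m2, c→m1; m1: a→m1, b→m1, c→m1; m2: a→m3, b→m1, c→m1; m3: a→m4, b→m1, c→m1; m4: a→m5, b→m1, c→m1; m5: a→m6, b→m7, c→m6; m6: a→m1, b→m1, c→m1; m7: a→m1, b→m1, c→m6.
Exploring the product automaton M × N from the start pair (m0, p0), following both machines on each input symbol, reaches 13 state pairs: (m0, p0), (m1, p2), (m2, p1), (m1, p3), (m1, p4), (m1, p1), (m3, p0), (m1, p0), (m4, p2), (m5, p4), (m6, p3), (m7, p1), (m6, p0).
M accepts in {m6} and N accepts in {p0, p1, p3, p4}. The reachable pairs whose M-component is accepting are (m6, p3), (m6, p0); in each of them the N-component is accepting too, so the product for L(M) \ L(N) (M-component accepting, N-component rejecting) has no reachable accepting pair and the difference is empty.
So every string accepted by M is also accepted by N: L(M) \ L(N) = ∅ and there is no such string.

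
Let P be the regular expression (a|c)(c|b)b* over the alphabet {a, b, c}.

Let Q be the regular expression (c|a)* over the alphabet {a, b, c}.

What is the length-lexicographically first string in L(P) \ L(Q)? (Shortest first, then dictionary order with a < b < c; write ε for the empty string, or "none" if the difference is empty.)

The string ab is accepted by P but not by Q.
No shorter string lies in the difference, and ab is the lexicographically first length-2 string in L(P) \ L(Q).

ab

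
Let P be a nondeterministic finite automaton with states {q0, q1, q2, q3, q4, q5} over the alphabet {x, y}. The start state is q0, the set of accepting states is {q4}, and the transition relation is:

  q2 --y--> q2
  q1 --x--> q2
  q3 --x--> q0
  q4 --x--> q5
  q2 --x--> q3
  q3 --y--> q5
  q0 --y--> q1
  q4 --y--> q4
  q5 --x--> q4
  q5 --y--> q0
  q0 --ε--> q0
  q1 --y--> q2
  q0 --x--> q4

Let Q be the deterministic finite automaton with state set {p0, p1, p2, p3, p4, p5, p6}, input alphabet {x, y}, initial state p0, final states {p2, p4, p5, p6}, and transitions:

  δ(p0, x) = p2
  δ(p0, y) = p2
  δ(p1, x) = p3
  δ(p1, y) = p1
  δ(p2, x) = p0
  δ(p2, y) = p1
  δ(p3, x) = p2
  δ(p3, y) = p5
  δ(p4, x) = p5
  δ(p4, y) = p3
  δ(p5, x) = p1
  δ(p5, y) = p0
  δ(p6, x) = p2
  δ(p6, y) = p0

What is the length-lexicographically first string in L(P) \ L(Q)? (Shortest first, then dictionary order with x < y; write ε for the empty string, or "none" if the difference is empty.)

The string xy is accepted by P but not by Q.
No shorter string lies in the difference, and xy is the lexicographically first length-2 string in L(P) \ L(Q).

xy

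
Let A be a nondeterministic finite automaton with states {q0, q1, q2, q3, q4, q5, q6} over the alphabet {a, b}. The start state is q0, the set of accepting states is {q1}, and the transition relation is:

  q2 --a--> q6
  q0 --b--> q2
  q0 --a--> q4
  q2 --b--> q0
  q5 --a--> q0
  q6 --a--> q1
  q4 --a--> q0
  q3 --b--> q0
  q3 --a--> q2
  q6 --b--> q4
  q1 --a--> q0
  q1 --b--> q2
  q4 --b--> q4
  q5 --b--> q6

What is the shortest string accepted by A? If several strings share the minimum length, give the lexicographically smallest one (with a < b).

A breadth-first search from q0 reaches an accepting state first via the path q0 → q2 → q6 → q1 on input baa.
No string of length < 3 is accepted (BFS exhausts all shorter strings without reaching an accepting state), and baa is the lexicographically least accepting string of length 3.

baa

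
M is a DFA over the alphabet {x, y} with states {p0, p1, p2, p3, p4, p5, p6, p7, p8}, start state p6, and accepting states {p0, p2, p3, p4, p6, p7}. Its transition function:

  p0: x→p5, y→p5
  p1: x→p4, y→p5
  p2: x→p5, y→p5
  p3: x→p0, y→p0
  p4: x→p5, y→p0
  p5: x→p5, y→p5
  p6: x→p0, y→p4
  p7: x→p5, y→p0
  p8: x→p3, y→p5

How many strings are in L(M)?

The useful subgraph on states {p0, p4, p6} is acyclic, so L(M) is finite; the longest accepting path visits 3 useful states, giving maximum string length 2.
Counting accepting paths from p6 by length: 1 of length 0, 2 of length 1, 1 of length 2. Total 4.

4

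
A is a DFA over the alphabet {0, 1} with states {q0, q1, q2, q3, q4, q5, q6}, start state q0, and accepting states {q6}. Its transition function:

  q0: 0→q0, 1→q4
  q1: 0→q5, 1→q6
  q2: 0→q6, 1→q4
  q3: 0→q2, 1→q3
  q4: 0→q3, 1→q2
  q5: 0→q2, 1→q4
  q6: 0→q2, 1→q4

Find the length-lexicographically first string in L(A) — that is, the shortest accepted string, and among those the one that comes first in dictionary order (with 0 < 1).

A breadth-first search from q0 reaches an accepting state first via the path q0 → q4 → q2 → q6 on input 110.
No string of length < 3 is accepted (BFS exhausts all shorter strings without reaching an accepting state), and 110 is the lexicographically least accepting string of length 3.

110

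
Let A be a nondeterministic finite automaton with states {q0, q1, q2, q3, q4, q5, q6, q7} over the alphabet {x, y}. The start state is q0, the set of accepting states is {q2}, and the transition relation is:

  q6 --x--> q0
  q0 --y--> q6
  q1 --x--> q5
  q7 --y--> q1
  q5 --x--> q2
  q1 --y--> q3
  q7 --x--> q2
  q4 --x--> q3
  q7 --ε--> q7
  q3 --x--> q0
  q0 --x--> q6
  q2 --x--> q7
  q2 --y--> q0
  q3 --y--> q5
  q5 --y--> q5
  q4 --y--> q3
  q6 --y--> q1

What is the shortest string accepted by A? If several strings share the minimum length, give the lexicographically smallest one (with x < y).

xyxx

A breadth-first search from q0 reaches an accepting state first via the path q0 → q6 → q1 → q5 → q2 on input xyxx.
No string of length < 4 is accepted (BFS exhausts all shorter strings without reaching an accepting state), and xyxx is the lexicographically least accepting string of length 4.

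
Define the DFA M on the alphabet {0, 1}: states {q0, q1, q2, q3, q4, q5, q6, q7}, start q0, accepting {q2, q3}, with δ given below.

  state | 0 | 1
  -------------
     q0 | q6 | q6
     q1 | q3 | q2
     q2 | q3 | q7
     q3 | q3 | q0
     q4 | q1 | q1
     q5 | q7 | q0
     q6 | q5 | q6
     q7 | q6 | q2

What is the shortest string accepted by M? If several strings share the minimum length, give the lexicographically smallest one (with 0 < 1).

A breadth-first search from q0 reaches an accepting state first via the path q0 → q6 → q5 → q7 → q2 on input 0001.
No string of length < 4 is accepted (BFS exhausts all shorter strings without reaching an accepting state), and 0001 is the lexicographically least accepting string of length 4.

0001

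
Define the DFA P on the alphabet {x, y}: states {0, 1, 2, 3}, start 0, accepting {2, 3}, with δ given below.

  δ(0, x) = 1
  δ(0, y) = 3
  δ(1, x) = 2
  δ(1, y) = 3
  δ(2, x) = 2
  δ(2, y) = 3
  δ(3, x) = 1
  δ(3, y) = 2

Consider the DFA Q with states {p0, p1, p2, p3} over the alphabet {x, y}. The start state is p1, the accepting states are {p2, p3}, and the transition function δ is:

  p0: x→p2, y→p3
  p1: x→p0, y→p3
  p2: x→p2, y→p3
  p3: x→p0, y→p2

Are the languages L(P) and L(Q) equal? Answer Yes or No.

Exploring the product automaton P × Q from the start pair (0, p1), following both machines on each input symbol, reaches 4 state pairs: (0, p1), (1, p0), (3, p3), (2, p2).
P accepts in {2, 3} and Q accepts in {p2, p3}. In every reachable pair the two components are either both accepting — (3, p3), (2, p2) — or both non-accepting, so no string is accepted by exactly one of the machines: L(P) \ L(Q) and L(Q) \ L(P) are both empty.
Hence every string is accepted by P iff it is accepted by Q, and the two languages coincide.

Yes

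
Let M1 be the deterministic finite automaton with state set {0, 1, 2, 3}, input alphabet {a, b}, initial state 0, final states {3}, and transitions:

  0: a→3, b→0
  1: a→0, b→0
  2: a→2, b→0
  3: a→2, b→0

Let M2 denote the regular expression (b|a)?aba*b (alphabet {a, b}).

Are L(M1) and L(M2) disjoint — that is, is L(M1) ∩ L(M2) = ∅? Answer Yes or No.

Yes

Converting the expression M2 to a DFA (subset construction, then merging equivalent states) gives the minimal DFA with states {r0, r1, r2, r3, r4, r5, r6}, start state r0, accepting states {r6} and transitions r0: a→r1, b→r2; r1: a→r3, b→r4; r2: a→r3, b→r5; r3: a→r5, b→r4; r4: a→r4, b→r6; r5: a→r5, b→r5; r6: a→r5, b→r5.
Exploring the product automaton M1 × M2 from the start pair (0, r0), following both machines on each input symbol, reaches 12 state pairs: (0, r0), (3, r1), (0, r2), (2, r3), (0, r4), (3, r3), (0, r5), (2, r5), (3, r4), (0, r6), (3, r5), (2, r4).
M1 accepts in {3} and M2 accepts in {r6}; no reachable pair has both components accepting, so no string drives both machines to acceptance simultaneously and L(M1) ∩ L(M2) = ∅.
So no string is accepted by both, and the intersection is empty.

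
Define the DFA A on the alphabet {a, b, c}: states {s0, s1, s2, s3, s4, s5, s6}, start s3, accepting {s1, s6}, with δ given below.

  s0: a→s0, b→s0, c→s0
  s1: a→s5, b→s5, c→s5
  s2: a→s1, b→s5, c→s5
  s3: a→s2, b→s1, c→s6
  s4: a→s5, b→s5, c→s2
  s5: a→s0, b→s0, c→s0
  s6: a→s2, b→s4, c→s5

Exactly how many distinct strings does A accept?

5

The useful subgraph on states {s1, s2, s3, s4, s6} is acyclic, so L(A) is finite; the longest accepting path visits 5 useful states, giving maximum string length 4.
Counting accepting paths from s3 by length: 2 of length 1, 1 of length 2, 1 of length 3, 1 of length 4. Total 5.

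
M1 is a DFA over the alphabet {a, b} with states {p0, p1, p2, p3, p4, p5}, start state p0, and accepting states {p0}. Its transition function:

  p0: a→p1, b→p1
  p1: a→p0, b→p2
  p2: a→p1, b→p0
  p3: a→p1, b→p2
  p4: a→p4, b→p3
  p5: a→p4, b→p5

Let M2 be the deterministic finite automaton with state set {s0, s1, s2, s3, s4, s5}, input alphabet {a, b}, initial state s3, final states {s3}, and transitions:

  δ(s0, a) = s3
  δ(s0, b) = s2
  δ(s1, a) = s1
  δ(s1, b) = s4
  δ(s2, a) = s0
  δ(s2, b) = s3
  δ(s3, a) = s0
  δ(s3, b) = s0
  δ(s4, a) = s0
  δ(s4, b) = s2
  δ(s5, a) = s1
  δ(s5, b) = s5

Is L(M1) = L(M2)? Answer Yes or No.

Yes

Exploring the product automaton M1 × M2 from the start pair (p0, s3), following both machines on each input symbol, reaches 3 state pairs: (p0, s3), (p1, s0), (p2, s2).
M1 accepts in {p0} and M2 accepts in {s3}. In every reachable pair the two components are either both accepting — (p0, s3) — or both non-accepting, so no string is accepted by exactly one of the machines: L(M1) \ L(M2) and L(M2) \ L(M1) are both empty.
Hence every string is accepted by M1 iff it is accepted by M2, and the two languages coincide.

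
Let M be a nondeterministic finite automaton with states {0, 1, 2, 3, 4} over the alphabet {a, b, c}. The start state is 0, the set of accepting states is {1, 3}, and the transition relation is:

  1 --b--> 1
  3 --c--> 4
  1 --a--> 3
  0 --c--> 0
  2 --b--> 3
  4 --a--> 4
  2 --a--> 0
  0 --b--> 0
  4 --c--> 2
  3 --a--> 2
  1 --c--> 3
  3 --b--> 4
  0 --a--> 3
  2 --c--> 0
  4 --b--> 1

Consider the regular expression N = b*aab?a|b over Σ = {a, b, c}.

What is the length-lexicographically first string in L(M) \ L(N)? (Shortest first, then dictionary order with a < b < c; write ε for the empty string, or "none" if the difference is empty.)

The string a is accepted by M but not by N.
No shorter string lies in the difference, and a is the lexicographically first length-1 string in L(M) \ L(N).

a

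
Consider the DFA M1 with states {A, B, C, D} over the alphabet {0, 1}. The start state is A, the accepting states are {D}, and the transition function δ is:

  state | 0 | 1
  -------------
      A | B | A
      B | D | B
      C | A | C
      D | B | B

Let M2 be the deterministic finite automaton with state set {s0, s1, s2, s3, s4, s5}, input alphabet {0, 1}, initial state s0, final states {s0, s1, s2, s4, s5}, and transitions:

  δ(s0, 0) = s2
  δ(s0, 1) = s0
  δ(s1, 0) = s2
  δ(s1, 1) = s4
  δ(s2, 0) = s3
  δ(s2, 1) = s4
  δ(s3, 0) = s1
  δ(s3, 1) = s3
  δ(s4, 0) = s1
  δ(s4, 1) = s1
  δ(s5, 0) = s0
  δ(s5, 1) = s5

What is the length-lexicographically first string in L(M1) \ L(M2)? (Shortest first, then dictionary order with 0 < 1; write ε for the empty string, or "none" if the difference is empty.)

00

The string 00 is accepted by M1 but not by M2.
No shorter string lies in the difference, and 00 is the lexicographically first length-2 string in L(M1) \ L(M2).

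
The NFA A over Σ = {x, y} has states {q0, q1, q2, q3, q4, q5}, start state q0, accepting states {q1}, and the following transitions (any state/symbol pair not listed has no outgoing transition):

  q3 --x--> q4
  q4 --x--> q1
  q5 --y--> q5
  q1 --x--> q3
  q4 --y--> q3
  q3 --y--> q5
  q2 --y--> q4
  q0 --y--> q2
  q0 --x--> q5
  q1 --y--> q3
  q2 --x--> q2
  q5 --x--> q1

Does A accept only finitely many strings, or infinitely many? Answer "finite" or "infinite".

State q2 is reachable from the start and can reach an accepting state, and it lies on the cycle q2 → q2.
Traversing that cycle any number of times yields accepted strings of unbounded length, so the language is infinite.

infinite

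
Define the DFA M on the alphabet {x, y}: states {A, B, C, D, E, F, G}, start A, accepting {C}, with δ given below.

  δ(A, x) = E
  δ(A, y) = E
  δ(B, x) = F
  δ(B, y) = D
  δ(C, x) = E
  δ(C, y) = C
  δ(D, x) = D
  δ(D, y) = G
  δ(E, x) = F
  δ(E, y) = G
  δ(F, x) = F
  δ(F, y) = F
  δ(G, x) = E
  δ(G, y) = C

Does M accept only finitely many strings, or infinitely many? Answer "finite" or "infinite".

infinite

State C is reachable from the start and can reach an accepting state, and it lies on the cycle C → C.
Traversing that cycle any number of times yields accepted strings of unbounded length, so the language is infinite.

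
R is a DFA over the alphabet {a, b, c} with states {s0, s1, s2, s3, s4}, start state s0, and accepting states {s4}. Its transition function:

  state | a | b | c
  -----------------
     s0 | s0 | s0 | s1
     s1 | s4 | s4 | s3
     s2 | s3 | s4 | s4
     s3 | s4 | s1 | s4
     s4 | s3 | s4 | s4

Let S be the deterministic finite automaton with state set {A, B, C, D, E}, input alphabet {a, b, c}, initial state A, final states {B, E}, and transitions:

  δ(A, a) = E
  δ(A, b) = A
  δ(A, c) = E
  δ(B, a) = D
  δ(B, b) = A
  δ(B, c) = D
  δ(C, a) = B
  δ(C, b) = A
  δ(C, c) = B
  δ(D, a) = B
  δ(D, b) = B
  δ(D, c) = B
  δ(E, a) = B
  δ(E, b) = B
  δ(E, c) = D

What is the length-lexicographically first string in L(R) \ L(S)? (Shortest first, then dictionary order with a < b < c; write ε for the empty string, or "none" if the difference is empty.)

cab

The string cab is accepted by R but not by S.
No shorter string lies in the difference, and cab is the lexicographically first length-3 string in L(R) \ L(S).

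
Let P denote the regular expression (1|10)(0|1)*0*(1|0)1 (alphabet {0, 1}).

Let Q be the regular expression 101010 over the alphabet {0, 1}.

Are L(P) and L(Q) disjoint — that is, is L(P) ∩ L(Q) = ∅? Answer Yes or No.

Converting the expression P to a DFA (subset construction, then merging equivalent states) gives the minimal DFA with states {p0, p1, p2, p3, p4}, start state p0, accepting states {p4} and transitions p0: 0→p1, 1→p2; p1: 0→p1, 1→p1; p2: 0→p3, 1→p3; p3: 0→p3, 1→p4; p4: 0→p3, 1→p4.
Converting the expression Q to a DFA (subset construction, then merging equivalent states) gives the minimal DFA with states {q0, q1, q2, q3, q4, q5, q6, q7}, start state q0, accepting states {q7} and transitions q0: 0→q1, 1→q2; q1: 0→q1, 1→q1; q2: 0→q3, 1→q1; q3: 0→q1, 1→q4; q4: 0→q5, 1→q1; q5: 0→q1, 1→q6; q6: 0→q7, 1→q1; q7: 0→q1, 1→q1.
Exploring the product automaton P × Q from the start pair (p0, q0), following both machines on each input symbol, reaches 10 state pairs: (p0, q0), (p1, q1), (p2, q2), (p3, q3), (p3, q1), (p4, q4), (p4, q1), (p3, q5), (p4, q6), (p3, q7).
P accepts in {p4} and Q accepts in {q7}; no reachable pair has both components accepting, so no string drives both machines to acceptance simultaneously and L(P) ∩ L(Q) = ∅.
So no string is accepted by both, and the intersection is empty.

Yes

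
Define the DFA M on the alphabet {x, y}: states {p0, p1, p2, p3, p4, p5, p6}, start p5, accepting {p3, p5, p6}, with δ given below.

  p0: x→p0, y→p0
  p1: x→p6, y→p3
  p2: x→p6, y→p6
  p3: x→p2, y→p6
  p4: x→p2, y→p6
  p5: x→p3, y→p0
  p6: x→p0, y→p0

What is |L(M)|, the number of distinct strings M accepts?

The useful subgraph on states {p2, p3, p5, p6} is acyclic, so L(M) is finite; the longest accepting path visits 4 useful states, giving maximum string length 3.
Counting accepting paths from p5 by length: 1 of length 0, 1 of length 1, 1 of length 2, 2 of length 3. Total 5.

5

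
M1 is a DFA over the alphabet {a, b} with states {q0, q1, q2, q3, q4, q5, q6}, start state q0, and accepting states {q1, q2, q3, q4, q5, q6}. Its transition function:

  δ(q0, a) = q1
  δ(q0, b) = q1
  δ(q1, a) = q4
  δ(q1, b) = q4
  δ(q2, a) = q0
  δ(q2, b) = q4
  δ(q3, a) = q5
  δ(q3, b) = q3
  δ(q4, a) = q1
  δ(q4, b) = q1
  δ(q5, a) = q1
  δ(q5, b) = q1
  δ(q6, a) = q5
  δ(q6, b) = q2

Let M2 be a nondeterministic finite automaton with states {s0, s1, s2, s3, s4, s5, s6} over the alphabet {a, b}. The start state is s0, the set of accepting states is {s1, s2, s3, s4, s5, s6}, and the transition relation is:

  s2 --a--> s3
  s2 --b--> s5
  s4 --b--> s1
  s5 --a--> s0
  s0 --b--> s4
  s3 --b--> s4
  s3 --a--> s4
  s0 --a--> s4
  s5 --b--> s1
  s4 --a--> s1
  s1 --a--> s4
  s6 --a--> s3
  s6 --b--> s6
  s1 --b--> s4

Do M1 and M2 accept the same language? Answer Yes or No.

Exploring the product automaton M1 × M2 from the start pair (q0, s0), following both machines on each input symbol, reaches 3 state pairs: (q0, s0), (q1, s4), (q4, s1).
M1 accepts in {q1, q2, q3, q4, q5, q6} and M2 accepts in {s1, s2, s3, s4, s5, s6}. In every reachable pair the two components are either both accepting — (q1, s4), (q4, s1) — or both non-accepting, so no string is accepted by exactly one of the machines: L(M1) \ L(M2) and L(M2) \ L(M1) are both empty.
Hence every string is accepted by M1 iff it is accepted by M2, and the two languages coincide.

Yes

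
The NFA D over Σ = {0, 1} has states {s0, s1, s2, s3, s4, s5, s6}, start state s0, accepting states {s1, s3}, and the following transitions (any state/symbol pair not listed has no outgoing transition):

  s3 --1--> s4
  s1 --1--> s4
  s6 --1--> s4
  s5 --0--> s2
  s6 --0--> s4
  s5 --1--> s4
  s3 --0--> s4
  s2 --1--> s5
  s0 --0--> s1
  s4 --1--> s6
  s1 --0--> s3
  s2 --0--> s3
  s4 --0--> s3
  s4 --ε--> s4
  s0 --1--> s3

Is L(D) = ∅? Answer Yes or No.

The string 0 is accepted: the run s0 → s1 ends in the accepting state s1.
Since at least one string is accepted, L(D) is not empty.

No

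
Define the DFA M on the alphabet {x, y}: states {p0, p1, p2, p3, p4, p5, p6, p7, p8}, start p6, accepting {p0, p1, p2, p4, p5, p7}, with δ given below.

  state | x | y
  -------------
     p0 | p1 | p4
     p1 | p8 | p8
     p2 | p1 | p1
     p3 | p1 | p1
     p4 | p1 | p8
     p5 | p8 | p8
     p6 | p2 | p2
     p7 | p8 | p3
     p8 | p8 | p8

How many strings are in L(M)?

6

The useful subgraph on states {p1, p2, p6} is acyclic, so L(M) is finite; the longest accepting path visits 3 useful states, giving maximum string length 2.
Counting accepting paths from p6 by length: 2 of length 1, 4 of length 2. Total 6.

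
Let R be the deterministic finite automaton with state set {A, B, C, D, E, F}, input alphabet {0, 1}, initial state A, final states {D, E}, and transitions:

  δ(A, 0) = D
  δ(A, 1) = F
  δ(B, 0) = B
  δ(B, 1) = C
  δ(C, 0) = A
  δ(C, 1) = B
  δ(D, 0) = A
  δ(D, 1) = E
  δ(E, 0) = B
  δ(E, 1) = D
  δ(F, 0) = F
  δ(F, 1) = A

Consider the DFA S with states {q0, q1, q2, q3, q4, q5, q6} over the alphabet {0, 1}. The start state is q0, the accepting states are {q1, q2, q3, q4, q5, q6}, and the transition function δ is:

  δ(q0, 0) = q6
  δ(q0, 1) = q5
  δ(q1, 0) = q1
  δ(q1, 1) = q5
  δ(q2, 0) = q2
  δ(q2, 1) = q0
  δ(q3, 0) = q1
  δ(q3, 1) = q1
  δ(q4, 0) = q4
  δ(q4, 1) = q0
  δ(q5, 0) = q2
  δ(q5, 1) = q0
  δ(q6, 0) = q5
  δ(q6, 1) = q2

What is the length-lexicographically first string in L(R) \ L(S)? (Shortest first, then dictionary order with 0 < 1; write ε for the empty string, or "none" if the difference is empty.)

The string 011 is accepted by R but not by S.
No shorter string lies in the difference, and 011 is the lexicographically first length-3 string in L(R) \ L(S).

011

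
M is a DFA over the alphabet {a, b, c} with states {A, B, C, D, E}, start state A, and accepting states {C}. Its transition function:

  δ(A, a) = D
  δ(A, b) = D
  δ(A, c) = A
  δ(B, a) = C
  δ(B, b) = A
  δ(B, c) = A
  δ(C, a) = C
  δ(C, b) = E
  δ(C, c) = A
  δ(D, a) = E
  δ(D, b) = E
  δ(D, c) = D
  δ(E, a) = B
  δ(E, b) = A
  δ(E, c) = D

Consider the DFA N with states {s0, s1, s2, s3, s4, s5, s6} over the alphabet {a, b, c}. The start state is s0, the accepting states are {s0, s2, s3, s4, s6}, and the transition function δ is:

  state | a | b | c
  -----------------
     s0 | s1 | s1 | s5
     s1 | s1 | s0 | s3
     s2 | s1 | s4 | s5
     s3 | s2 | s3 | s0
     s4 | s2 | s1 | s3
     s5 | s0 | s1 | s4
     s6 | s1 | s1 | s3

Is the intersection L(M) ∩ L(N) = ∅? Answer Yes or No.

Yes

Exploring the product automaton M × N from the start pair (A, s0), following both machines on each input symbol, reaches 19 state pairs: (A, s0), (D, s1), (A, s5), (E, s1), (E, s0), (D, s3), (D, s0), (A, s4), (B, s1), (A, s1), (D, s5), (E, s2), (E, s3), (D, s2), (A, s3), (C, s1), (D, s4), (B, s2), (E, s4).
M accepts in {C} and N accepts in {s0, s2, s3, s4, s6}; no reachable pair has both components accepting, so no string drives both machines to acceptance simultaneously and L(M) ∩ L(N) = ∅.
So no string is accepted by both, and the intersection is empty.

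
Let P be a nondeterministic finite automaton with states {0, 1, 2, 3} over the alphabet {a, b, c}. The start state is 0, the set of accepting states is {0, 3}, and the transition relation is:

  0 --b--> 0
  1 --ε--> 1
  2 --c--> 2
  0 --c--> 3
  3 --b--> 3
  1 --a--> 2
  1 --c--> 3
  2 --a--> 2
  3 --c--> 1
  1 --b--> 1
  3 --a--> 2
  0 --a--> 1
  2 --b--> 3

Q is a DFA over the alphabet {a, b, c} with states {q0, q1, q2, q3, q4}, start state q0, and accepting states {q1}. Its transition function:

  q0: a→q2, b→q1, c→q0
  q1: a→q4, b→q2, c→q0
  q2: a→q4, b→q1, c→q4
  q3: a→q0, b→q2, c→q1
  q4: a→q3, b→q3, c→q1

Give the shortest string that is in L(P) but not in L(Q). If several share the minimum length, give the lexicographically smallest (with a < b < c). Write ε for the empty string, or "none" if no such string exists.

The empty string ε is accepted by P but not by Q.
Since ε is the unique shortest string, it is the required witness.

ε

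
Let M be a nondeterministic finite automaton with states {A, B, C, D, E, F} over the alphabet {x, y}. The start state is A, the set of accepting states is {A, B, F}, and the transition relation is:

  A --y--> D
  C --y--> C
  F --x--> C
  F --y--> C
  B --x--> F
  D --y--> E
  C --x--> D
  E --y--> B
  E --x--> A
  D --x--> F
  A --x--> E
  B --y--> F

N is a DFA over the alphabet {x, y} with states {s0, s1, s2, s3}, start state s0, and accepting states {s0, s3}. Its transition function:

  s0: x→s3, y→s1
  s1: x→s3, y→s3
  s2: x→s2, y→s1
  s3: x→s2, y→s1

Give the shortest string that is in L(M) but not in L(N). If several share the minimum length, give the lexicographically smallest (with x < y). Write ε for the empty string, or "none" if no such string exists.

xx

The string xx is accepted by M but not by N.
No shorter string lies in the difference, and xx is the lexicographically first length-2 string in L(M) \ L(N).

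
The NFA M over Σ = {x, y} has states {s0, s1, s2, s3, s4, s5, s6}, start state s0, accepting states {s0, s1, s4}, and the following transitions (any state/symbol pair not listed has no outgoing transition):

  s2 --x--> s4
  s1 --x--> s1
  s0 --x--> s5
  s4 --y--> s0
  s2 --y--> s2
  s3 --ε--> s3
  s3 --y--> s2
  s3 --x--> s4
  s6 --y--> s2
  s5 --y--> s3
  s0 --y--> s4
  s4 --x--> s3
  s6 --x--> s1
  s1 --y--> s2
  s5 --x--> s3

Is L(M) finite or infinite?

State s0 is reachable from the start and can reach an accepting state, and it lies on the cycle s0 → s4 → s0.
Traversing that cycle any number of times yields accepted strings of unbounded length, so the language is infinite.

infinite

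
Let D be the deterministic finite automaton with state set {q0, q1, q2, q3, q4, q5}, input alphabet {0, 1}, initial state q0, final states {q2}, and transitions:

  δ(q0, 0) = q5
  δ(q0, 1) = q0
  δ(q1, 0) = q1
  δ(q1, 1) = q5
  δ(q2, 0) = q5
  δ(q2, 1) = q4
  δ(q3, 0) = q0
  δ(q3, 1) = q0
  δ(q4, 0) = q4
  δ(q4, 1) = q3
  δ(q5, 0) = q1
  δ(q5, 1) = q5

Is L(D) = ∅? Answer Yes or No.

The states reachable from the start state are {q0, q1, q5}.
None of the accepting states {q2} is reachable, so no string is accepted and L(D) = ∅.

Yes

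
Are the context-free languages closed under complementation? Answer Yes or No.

CFLs are closed under union, so if they were also closed under complement they would be closed under intersection by De Morgan (L₁ ∩ L₂ is the complement of the union of the complements). But {aⁿbⁿcᵐ} ∩ {aᵐbⁿcⁿ} = {aⁿbⁿcⁿ} is not context-free although both operands are.

No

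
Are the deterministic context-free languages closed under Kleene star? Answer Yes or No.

No

L = {c aⁿbⁿ : n≥0} ∪ {cc aⁿb²ⁿ : n≥0} is a DCFL (the number of leading c's fixes which ratio the DPDA checks), but L* is not. Every word of L starts with c, so in a factorisation of the string cc aⁱbʲ (i≥1) into words of L each factor begins at one of the two c's: either the whole string is a single word of L (forcing j = 2i), or it splits as c · (c aⁱbʲ) with c ∈ L (take n = 0) and c aⁱbʲ ∈ L (forcing j = i). Thus L* ∩ cca⁺b* = {cc aⁿbⁿ : n≥1} ∪ {cc aⁿb²ⁿ : n≥1}. A DPDA for L* would give one for this intersection with a regular set, and, started from its configuration after reading cc, one for {aⁿbⁿ : n≥1} ∪ {aⁿb²ⁿ : n≥1}, which no deterministic PDA accepts (a DPDA for it would have a single run on aⁿb²ⁿ, accepting after the prefix aⁿbⁿ and accepting again after n more b's; an ordinary PDA that simulates it on a's and b's and, at any moment when it is accepting, may switch to reading only a fresh letter d while feeding each d to the simulation as a b, would accept aⁱbʲdᵏ (k≥1) exactly when both aⁱbʲ and aⁱbʲ⁺ᵏ are in the language, i.e. its language intersected with the regular set a*b*d⁺ would be exactly {aⁿbⁿdⁿ : n≥1} — impossible, since context-free languages are closed under intersection with regular sets and {aⁿbⁿdⁿ} is not context-free). So L* is not a DCFL.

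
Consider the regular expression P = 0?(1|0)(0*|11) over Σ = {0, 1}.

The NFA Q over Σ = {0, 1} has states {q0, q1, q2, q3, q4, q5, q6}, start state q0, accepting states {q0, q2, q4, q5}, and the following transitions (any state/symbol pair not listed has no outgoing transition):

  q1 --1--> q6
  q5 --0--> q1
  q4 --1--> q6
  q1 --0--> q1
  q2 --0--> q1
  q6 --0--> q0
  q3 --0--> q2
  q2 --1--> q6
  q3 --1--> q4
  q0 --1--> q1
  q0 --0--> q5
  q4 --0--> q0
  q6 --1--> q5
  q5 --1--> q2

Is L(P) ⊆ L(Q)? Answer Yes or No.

The string 1 is in L(P) but not in L(Q).
So L(P) ⊄ L(Q).

No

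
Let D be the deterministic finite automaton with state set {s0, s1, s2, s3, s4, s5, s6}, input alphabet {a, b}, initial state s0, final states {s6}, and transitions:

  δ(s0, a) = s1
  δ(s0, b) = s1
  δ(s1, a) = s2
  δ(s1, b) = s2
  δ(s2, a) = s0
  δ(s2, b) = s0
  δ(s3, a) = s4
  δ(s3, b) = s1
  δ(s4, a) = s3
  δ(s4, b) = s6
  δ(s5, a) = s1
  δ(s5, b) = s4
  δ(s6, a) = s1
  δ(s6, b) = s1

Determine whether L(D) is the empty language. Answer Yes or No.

The states reachable from the start state are {s0, s1, s2}.
None of the accepting states {s6} is reachable, so no string is accepted and L(D) = ∅.

Yes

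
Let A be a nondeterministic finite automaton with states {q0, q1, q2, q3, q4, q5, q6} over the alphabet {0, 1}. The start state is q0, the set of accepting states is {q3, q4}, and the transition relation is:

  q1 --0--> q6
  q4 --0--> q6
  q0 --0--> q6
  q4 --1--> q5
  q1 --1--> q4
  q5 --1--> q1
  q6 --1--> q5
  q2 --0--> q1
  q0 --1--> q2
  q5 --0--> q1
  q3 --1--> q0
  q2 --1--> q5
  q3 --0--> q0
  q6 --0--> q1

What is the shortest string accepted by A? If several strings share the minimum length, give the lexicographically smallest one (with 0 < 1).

001

A breadth-first search from q0 reaches an accepting state first via the path q0 → q6 → q1 → q4 on input 001.
No string of length < 3 is accepted (BFS exhausts all shorter strings without reaching an accepting state), and 001 is the lexicographically least accepting string of length 3.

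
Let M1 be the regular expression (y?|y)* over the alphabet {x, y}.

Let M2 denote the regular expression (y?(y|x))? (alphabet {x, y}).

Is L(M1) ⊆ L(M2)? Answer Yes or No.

No

The string yyy is in L(M1) but not in L(M2).
So L(M1) ⊄ L(M2).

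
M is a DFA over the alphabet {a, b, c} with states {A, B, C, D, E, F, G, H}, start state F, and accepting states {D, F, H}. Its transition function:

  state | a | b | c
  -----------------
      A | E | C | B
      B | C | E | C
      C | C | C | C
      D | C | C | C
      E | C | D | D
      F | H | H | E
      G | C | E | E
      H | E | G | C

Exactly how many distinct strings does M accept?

17

The useful subgraph on states {D, E, F, G, H} is acyclic, so L(M) is finite; the longest accepting path visits 5 useful states, giving maximum string length 4.
Counting accepting paths from F by length: 1 of length 0, 2 of length 1, 2 of length 2, 4 of length 3, 8 of length 4. Total 17.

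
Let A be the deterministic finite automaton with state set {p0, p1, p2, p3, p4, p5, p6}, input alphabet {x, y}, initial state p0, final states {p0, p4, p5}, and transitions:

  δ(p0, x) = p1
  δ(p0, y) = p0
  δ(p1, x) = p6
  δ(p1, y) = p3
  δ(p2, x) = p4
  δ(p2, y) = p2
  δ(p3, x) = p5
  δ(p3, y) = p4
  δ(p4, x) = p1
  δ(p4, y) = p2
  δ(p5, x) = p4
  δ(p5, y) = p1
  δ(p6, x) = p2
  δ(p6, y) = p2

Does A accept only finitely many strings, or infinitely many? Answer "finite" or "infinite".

infinite

State p0 is reachable from the start and can reach an accepting state, and it lies on the cycle p0 → p0.
Traversing that cycle any number of times yields accepted strings of unbounded length, so the language is infinite.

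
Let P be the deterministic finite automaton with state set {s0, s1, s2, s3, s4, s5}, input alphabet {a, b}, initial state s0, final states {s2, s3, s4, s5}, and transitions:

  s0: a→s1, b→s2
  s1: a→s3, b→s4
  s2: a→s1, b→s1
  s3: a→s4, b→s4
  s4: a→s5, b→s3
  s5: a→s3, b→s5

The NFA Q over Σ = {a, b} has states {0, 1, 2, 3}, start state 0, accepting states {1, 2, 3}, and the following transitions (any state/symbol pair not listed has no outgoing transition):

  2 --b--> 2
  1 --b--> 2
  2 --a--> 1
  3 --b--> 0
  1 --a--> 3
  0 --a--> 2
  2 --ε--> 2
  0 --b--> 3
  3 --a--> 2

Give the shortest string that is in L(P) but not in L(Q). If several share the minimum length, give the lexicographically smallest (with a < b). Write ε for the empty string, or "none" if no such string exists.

aaab

The string aaab is accepted by P but not by Q.
No shorter string lies in the difference, and aaab is the lexicographically first length-4 string in L(P) \ L(Q).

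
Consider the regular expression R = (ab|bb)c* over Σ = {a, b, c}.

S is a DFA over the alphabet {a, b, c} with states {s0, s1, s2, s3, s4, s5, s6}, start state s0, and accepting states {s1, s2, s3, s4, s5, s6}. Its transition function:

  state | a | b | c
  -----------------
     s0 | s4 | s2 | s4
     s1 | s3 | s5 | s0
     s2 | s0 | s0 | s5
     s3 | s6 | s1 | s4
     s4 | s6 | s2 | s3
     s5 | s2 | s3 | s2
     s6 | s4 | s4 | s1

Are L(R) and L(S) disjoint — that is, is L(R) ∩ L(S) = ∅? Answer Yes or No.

The string ab is accepted by both R and S.
Hence L(R) ∩ L(S) ≠ ∅.

No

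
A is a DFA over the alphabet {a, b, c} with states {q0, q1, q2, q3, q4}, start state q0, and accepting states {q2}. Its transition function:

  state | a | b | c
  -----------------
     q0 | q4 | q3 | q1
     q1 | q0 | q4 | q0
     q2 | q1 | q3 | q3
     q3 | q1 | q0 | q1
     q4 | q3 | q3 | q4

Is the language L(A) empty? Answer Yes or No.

The states reachable from the start state are {q0, q1, q3, q4}.
None of the accepting states {q2} is reachable, so no string is accepted and L(A) = ∅.

Yes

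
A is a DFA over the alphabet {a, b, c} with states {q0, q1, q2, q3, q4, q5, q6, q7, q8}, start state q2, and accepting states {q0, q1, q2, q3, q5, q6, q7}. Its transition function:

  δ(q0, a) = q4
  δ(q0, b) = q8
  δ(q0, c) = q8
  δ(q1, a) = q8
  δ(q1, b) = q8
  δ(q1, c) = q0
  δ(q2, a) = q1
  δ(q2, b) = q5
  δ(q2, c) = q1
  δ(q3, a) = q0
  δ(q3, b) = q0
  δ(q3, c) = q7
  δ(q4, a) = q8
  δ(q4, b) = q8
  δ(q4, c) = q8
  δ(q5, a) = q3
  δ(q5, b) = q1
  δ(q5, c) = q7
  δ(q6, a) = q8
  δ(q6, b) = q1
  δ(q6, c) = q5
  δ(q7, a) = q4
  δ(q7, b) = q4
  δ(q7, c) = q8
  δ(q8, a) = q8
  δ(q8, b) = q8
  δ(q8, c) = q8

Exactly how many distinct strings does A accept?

13

The useful subgraph on states {q0, q1, q2, q3, q5, q7} is acyclic, so L(A) is finite; the longest accepting path visits 4 useful states, giving maximum string length 3.
Counting accepting paths from q2 by length: 1 of length 0, 3 of length 1, 5 of length 2, 4 of length 3. Total 13.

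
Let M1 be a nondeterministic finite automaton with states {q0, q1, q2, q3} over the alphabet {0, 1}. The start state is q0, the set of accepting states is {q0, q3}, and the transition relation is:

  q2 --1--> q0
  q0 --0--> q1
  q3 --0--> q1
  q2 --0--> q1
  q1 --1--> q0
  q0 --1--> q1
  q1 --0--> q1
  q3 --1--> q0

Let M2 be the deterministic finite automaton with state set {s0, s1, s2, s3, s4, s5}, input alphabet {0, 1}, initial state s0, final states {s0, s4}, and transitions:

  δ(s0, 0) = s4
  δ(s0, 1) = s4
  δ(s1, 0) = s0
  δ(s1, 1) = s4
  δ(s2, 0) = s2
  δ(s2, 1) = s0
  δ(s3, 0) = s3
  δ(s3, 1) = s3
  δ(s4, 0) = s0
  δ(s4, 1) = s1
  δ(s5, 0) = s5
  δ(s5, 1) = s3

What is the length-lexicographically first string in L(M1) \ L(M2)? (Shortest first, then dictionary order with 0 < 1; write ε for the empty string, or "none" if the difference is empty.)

The string 01 is accepted by M1 but not by M2.
No shorter string lies in the difference, and 01 is the lexicographically first length-2 string in L(M1) \ L(M2).

01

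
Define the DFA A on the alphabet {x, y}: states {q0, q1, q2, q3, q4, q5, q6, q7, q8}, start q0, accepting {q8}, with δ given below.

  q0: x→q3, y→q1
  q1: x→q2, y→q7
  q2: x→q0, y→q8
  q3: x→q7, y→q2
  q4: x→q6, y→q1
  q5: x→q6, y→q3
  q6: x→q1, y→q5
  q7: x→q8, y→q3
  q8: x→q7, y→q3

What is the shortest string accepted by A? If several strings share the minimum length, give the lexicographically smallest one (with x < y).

xxx

A breadth-first search from q0 reaches an accepting state first via the path q0 → q3 → q7 → q8 on input xxx.
No string of length < 3 is accepted (BFS exhausts all shorter strings without reaching an accepting state), and xxx is the lexicographically least accepting string of length 3.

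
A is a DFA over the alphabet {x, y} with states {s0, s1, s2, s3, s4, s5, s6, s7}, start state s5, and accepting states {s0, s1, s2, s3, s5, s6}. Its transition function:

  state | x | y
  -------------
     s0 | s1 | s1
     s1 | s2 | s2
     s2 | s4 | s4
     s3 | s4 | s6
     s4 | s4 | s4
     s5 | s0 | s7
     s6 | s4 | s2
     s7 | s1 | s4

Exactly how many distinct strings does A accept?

11

The useful subgraph on states {s0, s1, s2, s5, s7} is acyclic, so L(A) is finite; the longest accepting path visits 4 useful states, giving maximum string length 3.
Counting accepting paths from s5 by length: 1 of length 0, 1 of length 1, 3 of length 2, 6 of length 3. Total 11.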